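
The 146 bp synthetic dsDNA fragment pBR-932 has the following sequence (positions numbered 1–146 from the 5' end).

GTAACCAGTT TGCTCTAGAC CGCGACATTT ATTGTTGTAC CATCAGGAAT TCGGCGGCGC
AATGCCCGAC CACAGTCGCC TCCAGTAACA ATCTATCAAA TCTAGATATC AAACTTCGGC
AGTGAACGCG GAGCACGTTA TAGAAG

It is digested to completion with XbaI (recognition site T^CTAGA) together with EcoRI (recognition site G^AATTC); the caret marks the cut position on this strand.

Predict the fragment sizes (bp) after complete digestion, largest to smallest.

54, 45, 33, 14 bp

XbaI sites (TCTAGA) start at positions 14, 101.
XbaI cuts after the first base of each site, so after positions 14, 101.
The EcoRI site (GAATTC) starts at position 47.
EcoRI cuts after the first base of each site, so after position 47.
Combined cut positions: 14, 47, 101.
Linear molecule, 3 cuts → 4 fragments:
  1–14 → 14 bp
  15–47 → 33 bp
  48–101 → 54 bp
  102–146 → 45 bp
Sorted largest to smallest: 54, 45, 33, 14 bp.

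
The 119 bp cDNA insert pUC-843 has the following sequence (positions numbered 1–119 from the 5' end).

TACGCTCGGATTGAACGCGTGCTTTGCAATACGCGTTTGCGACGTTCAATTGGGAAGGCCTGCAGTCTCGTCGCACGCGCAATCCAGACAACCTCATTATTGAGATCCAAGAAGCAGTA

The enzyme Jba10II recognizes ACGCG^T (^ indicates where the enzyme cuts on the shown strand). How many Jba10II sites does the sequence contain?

2

ACGCGT occurs starting at positions 15, 31.
Jba10II cuts at 2 sites.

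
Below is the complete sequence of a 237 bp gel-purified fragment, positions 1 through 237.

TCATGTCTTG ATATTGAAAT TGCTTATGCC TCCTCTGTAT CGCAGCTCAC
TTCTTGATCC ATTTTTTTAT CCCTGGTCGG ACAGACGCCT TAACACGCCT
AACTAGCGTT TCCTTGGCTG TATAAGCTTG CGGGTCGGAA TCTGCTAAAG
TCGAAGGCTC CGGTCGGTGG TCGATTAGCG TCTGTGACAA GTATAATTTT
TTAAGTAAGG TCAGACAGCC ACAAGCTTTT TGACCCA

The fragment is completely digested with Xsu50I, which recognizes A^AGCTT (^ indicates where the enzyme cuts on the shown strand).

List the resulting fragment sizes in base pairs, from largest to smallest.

Xsu50I sites (AAGCTT) start at positions 124, 223.
Xsu50I cuts after the first base of each site, so after positions 124, 223.
Linear molecule, 2 cuts → 3 fragments:
  1–124 → 124 bp
  125–223 → 99 bp
  224–237 → 14 bp
Sorted largest to smallest: 124, 99, 14 bp.

124, 99, 14 bp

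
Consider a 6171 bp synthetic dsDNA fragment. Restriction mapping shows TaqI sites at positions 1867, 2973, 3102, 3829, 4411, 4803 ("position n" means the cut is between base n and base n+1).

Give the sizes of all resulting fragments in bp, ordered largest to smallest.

Linear molecule, 6 cuts → 7 fragments:
  1867 − 0 = 1867 bp
  2973 − 1867 = 1106 bp
  3102 − 2973 = 129 bp
  3829 − 3102 = 727 bp
  4411 − 3829 = 582 bp
  4803 − 4411 = 392 bp
  6171 − 4803 = 1368 bp
Sorted largest to smallest: 1867, 1368, 1106, 727, 582, 392, 129 bp.

1867, 1368, 1106, 727, 582, 392, 129 bp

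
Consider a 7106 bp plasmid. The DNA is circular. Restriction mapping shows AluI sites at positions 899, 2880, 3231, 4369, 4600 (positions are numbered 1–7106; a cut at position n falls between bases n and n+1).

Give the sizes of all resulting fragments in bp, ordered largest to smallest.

3405, 1981, 1138, 351, 231 bp

Circular molecule, 5 cuts → 5 fragments:
  2880 − 899 = 1981 bp
  3231 − 2880 = 351 bp
  4369 − 3231 = 1138 bp
  4600 − 4369 = 231 bp
  wrap: 7106 − 4600 + 899 = 3405 bp
Sorted largest to smallest: 3405, 1981, 1138, 351, 231 bp.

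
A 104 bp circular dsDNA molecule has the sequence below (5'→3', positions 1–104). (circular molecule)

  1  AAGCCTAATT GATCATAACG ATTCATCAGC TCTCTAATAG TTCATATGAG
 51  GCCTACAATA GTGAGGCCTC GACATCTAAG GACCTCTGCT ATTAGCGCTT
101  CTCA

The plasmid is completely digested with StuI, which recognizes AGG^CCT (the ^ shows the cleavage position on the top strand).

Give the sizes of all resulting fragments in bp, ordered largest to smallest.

89, 15 bp

StuI sites (AGGCCT) start at positions 49, 64.
StuI cuts after base 3 of each site, so after positions 51, 66.
Circular molecule, 2 cuts → 2 fragments:
  52–66 → 15 bp
  67–104 then 1–51 → 38 + 51 = 89 bp
Sorted largest to smallest: 89, 15 bp.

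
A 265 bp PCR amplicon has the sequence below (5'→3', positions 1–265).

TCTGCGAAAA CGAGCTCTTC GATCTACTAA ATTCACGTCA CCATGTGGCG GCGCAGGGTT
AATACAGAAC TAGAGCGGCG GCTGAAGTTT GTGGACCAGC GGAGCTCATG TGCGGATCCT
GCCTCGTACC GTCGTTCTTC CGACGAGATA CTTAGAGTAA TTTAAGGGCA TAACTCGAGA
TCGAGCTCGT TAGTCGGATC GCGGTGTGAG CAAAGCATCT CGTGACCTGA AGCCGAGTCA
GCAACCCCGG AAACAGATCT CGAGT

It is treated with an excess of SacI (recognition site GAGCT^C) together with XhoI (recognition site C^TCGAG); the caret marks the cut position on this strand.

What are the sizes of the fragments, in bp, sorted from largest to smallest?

90, 72, 68, 16, 13, 6 bp

SacI sites (GAGCTC) start at positions 12, 102, 183.
SacI cuts after base 5 of each site (before the last base), so after positions 16, 106, 187.
XhoI sites (CTCGAG) start at positions 174, 259.
XhoI cuts after the first base of each site, so after positions 174, 259.
Combined cut positions: 16, 106, 174, 187, 259.
Linear molecule, 5 cuts → 6 fragments:
  1–16 → 16 bp
  17–106 → 90 bp
  107–174 → 68 bp
  175–187 → 13 bp
  188–259 → 72 bp
  260–265 → 6 bp
Sorted largest to smallest: 90, 72, 68, 16, 13, 6 bp.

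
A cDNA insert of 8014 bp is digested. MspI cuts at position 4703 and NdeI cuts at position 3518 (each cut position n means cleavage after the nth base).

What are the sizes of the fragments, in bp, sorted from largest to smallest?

3518, 3311, 1185 bp

Combined cut positions (sorted): 3518, 4703.
Linear molecule, 2 cuts → 3 fragments:
  3518 − 0 = 3518 bp
  4703 − 3518 = 1185 bp
  8014 − 4703 = 3311 bp
Sorted largest to smallest: 3518, 3311, 1185 bp.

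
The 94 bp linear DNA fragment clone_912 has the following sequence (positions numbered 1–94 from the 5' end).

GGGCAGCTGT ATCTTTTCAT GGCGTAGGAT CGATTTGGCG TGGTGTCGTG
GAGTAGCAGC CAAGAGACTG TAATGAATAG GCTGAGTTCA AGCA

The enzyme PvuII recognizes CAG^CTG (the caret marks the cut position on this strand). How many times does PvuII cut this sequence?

CAGCTG occurs starting at position 4.
PvuII cuts at 1 site.

1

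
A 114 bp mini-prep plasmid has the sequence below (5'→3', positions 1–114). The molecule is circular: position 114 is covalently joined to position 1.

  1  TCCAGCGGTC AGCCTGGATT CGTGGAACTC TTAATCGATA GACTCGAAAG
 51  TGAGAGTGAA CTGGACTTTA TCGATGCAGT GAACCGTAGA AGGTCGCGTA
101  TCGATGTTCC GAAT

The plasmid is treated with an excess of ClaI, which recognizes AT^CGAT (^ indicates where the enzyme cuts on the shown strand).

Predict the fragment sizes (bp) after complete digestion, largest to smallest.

48, 36, 30 bp

ClaI sites (ATCGAT) start at positions 34, 70, 100.
ClaI cuts after base 2 of each site, so after positions 35, 71, 101.
Circular molecule, 3 cuts → 3 fragments:
  36–71 → 36 bp
  72–101 → 30 bp
  102–114 then 1–35 → 13 + 35 = 48 bp
Sorted largest to smallest: 48, 36, 30 bp.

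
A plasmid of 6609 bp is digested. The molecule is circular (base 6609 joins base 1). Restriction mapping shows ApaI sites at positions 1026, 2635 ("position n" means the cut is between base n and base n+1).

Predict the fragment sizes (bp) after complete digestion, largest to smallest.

5000, 1609 bp

Circular molecule, 2 cuts → 2 fragments:
  2635 − 1026 = 1609 bp
  wrap: 6609 − 2635 + 1026 = 5000 bp
Sorted largest to smallest: 5000, 1609 bp.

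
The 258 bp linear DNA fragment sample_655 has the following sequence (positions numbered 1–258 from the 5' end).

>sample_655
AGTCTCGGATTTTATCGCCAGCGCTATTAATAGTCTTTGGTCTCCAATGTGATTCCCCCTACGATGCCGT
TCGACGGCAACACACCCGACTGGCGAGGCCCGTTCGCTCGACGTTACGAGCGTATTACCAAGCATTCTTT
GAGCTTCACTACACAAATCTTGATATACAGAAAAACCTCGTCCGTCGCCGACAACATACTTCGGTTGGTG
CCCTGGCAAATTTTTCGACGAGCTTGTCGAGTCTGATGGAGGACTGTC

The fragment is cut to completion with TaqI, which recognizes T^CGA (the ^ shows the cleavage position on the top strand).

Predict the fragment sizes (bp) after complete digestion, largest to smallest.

TaqI sites (TCGA) start at positions 71, 108, 225, 237.
TaqI cuts after the first base of each site, so after positions 71, 108, 225, 237.
Linear molecule, 4 cuts → 5 fragments:
  1–71 → 71 bp
  72–108 → 37 bp
  109–225 → 117 bp
  226–237 → 12 bp
  238–258 → 21 bp
Sorted largest to smallest: 117, 71, 37, 21, 12 bp.

117, 71, 37, 21, 12 bp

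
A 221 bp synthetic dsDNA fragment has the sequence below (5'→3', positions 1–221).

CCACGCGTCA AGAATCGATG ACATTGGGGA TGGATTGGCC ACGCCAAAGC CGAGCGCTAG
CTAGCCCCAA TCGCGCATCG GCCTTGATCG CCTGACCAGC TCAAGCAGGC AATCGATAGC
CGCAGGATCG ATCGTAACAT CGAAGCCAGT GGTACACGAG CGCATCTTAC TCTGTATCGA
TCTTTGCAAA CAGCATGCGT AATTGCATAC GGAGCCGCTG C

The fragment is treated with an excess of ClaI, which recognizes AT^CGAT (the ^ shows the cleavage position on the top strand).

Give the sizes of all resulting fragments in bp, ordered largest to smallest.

ClaI sites (ATCGAT) start at positions 14, 112, 127, 176.
ClaI cuts after base 2 of each site, so after positions 15, 113, 128, 177.
Linear molecule, 4 cuts → 5 fragments:
  1–15 → 15 bp
  16–113 → 98 bp
  114–128 → 15 bp
  129–177 → 49 bp
  178–221 → 44 bp
Sorted largest to smallest: 98, 49, 44, 15, 15 bp.

98, 49, 44, 15, 15 bp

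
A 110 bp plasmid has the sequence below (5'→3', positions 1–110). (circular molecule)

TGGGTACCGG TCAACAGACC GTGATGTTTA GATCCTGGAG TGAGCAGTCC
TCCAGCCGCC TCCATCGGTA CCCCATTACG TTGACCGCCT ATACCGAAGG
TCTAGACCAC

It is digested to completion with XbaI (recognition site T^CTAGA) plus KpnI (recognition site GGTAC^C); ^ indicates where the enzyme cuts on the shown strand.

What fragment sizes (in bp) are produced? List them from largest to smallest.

64, 30, 16 bp

The XbaI site (TCTAGA) starts at position 101.
XbaI cuts after the first base of each site, so after position 101.
KpnI sites (GGTACC) start at positions 3, 67.
KpnI cuts after base 5 of each site (before the last base), so after positions 7, 71.
Combined cut positions: 7, 71, 101.
Circular molecule, 3 cuts → 3 fragments:
  8–71 → 64 bp
  72–101 → 30 bp
  102–110 then 1–7 → 9 + 7 = 16 bp
Sorted largest to smallest: 64, 30, 16 bp.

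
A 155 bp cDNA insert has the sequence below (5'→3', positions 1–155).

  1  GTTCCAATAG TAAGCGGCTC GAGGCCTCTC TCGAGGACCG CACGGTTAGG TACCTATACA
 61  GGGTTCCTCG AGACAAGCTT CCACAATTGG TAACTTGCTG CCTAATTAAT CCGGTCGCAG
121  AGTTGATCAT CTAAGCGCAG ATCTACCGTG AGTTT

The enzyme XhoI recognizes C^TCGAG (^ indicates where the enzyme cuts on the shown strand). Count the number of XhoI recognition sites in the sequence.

3

CTCGAG occurs starting at positions 18, 30, 67.
XhoI cuts at 3 sites.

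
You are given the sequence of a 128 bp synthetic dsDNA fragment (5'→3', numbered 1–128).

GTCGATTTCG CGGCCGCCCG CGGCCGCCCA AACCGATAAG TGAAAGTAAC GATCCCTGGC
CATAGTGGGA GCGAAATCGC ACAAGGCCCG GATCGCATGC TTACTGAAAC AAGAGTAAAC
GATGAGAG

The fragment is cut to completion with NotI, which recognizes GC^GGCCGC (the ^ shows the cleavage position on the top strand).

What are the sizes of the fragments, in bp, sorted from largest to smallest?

NotI sites (GCGGCCGC) start at positions 10, 20.
NotI cuts after base 2 of each site, so after positions 11, 21.
Linear molecule, 2 cuts → 3 fragments:
  1–11 → 11 bp
  12–21 → 10 bp
  22–128 → 107 bp
Sorted largest to smallest: 107, 11, 10 bp.

107, 11, 10 bp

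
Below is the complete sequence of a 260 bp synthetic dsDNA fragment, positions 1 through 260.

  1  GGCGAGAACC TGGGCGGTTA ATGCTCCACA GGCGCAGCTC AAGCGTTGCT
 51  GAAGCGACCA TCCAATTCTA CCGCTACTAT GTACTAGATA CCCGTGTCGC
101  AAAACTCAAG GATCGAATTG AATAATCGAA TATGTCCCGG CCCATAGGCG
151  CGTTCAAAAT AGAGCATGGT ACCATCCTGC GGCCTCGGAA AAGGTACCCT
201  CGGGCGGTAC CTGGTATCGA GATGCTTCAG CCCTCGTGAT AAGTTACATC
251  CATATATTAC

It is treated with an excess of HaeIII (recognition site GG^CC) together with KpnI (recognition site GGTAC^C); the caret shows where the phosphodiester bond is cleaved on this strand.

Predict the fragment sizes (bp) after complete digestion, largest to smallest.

140, 50, 32, 15, 13, 10 bp

HaeIII sites (GGCC) start at positions 139, 181.
HaeIII cuts after base 2 of each site, so after positions 140, 182.
KpnI sites (GGTACC) start at positions 168, 193, 206.
KpnI cuts after base 5 of each site (before the last base), so after positions 172, 197, 210.
Combined cut positions: 140, 172, 182, 197, 210.
Linear molecule, 5 cuts → 6 fragments:
  1–140 → 140 bp
  141–172 → 32 bp
  173–182 → 10 bp
  183–197 → 15 bp
  198–210 → 13 bp
  211–260 → 50 bp
Sorted largest to smallest: 140, 50, 32, 15, 13, 10 bp.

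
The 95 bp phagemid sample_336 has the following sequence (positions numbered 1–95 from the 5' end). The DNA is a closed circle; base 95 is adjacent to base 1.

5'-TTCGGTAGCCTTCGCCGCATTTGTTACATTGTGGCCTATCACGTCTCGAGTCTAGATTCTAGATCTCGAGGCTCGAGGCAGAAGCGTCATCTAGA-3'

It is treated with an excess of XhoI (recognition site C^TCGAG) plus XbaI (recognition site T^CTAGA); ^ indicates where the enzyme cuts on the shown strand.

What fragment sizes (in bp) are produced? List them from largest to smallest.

XhoI sites (CTCGAG) start at positions 45, 65, 72.
XhoI cuts after the first base of each site, so after positions 45, 65, 72.
XbaI sites (TCTAGA) start at positions 51, 58, 90.
XbaI cuts after the first base of each site, so after positions 51, 58, 90.
Combined cut positions: 45, 51, 58, 65, 72, 90.
Circular molecule, 6 cuts → 6 fragments:
  46–51 → 6 bp
  52–58 → 7 bp
  59–65 → 7 bp
  66–72 → 7 bp
  73–90 → 18 bp
  91–95 then 1–45 → 5 + 45 = 50 bp
Sorted largest to smallest: 50, 18, 7, 7, 7, 6 bp.

50, 18, 7, 7, 7, 6 bp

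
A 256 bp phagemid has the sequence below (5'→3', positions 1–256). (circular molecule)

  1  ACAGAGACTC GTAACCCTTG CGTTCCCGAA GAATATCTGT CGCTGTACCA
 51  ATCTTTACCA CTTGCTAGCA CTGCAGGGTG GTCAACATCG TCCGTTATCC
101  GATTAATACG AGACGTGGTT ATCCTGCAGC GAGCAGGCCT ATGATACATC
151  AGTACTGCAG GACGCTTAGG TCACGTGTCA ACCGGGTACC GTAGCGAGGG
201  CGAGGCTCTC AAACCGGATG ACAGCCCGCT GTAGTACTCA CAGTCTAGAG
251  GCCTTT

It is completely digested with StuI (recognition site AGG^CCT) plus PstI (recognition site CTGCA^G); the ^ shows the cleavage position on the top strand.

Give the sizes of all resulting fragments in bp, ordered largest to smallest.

92, 80, 53, 22, 9 bp

StuI sites (AGGCCT) start at positions 135, 249.
StuI cuts after base 3 of each site, so after positions 137, 251.
PstI sites (CTGCAG) start at positions 71, 124, 155.
PstI cuts after base 5 of each site (before the last base), so after positions 75, 128, 159.
Combined cut positions: 75, 128, 137, 159, 251.
Circular molecule, 5 cuts → 5 fragments:
  76–128 → 53 bp
  129–137 → 9 bp
  138–159 → 22 bp
  160–251 → 92 bp
  252–256 then 1–75 → 5 + 75 = 80 bp
Sorted largest to smallest: 92, 80, 53, 22, 9 bp.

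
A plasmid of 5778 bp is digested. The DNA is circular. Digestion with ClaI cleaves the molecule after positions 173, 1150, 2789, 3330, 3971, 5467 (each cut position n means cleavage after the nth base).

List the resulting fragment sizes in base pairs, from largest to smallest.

Circular molecule, 6 cuts → 6 fragments:
  1150 − 173 = 977 bp
  2789 − 1150 = 1639 bp
  3330 − 2789 = 541 bp
  3971 − 3330 = 641 bp
  5467 − 3971 = 1496 bp
  wrap: 5778 − 5467 + 173 = 484 bp
Sorted largest to smallest: 1639, 1496, 977, 641, 541, 484 bp.

1639, 1496, 977, 641, 541, 484 bp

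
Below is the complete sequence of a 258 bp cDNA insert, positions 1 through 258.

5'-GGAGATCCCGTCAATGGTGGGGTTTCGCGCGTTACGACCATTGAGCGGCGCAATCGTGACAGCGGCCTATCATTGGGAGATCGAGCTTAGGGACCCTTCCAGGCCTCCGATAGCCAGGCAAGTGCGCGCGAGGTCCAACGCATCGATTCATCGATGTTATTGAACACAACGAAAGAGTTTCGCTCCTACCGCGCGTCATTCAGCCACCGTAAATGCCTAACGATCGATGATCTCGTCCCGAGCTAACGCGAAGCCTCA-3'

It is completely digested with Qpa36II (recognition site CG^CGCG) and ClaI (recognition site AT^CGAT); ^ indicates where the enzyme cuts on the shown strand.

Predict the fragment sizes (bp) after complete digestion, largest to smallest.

99, 40, 34, 33, 27, 17, 8 bp

Qpa36II sites (CGCGCG) start at positions 26, 125, 190.
Qpa36II cuts after base 2 of each site, so after positions 27, 126, 191.
ClaI sites (ATCGAT) start at positions 142, 150, 223.
ClaI cuts after base 2 of each site, so after positions 143, 151, 224.
Combined cut positions: 27, 126, 143, 151, 191, 224.
Linear molecule, 6 cuts → 7 fragments:
  1–27 → 27 bp
  28–126 → 99 bp
  127–143 → 17 bp
  144–151 → 8 bp
  152–191 → 40 bp
  192–224 → 33 bp
  225–258 → 34 bp
Sorted largest to smallest: 99, 40, 34, 33, 27, 17, 8 bp.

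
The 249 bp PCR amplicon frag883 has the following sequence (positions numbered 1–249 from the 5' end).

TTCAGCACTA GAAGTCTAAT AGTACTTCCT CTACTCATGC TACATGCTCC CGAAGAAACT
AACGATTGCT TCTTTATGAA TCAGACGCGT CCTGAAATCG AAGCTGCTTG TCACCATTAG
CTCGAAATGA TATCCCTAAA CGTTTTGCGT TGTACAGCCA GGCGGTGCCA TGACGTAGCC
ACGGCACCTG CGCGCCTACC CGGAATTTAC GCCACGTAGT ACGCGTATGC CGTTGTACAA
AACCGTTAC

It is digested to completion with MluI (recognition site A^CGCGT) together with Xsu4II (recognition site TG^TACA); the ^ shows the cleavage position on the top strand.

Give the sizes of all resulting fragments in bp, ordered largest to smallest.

85, 69, 67, 14, 14 bp

MluI sites (ACGCGT) start at positions 85, 221.
MluI cuts after the first base of each site, so after positions 85, 221.
Xsu4II sites (TGTACA) start at positions 151, 234.
Xsu4II cuts after base 2 of each site, so after positions 152, 235.
Combined cut positions: 85, 152, 221, 235.
Linear molecule, 4 cuts → 5 fragments:
  1–85 → 85 bp
  86–152 → 67 bp
  153–221 → 69 bp
  222–235 → 14 bp
  236–249 → 14 bp
Sorted largest to smallest: 85, 69, 67, 14, 14 bp.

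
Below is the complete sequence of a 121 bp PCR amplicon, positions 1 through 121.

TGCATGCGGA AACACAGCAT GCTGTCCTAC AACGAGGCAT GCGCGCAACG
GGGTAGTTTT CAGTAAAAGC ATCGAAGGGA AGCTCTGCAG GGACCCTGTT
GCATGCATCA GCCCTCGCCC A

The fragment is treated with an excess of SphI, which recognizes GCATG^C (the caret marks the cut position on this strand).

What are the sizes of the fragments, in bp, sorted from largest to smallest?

SphI sites (GCATGC) start at positions 2, 17, 37, 101.
SphI cuts after base 5 of each site (before the last base), so after positions 6, 21, 41, 105.
Linear molecule, 4 cuts → 5 fragments:
  1–6 → 6 bp
  7–21 → 15 bp
  22–41 → 20 bp
  42–105 → 64 bp
  106–121 → 16 bp
Sorted largest to smallest: 64, 20, 16, 15, 6 bp.

64, 20, 16, 15, 6 bp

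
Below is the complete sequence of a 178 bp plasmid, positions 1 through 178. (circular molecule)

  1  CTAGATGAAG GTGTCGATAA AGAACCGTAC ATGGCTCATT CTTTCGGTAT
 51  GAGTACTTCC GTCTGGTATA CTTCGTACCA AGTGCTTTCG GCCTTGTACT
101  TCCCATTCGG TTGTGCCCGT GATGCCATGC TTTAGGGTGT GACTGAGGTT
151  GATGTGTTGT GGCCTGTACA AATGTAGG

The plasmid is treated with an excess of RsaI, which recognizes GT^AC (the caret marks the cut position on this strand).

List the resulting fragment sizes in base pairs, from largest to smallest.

70, 39, 26, 22, 21 bp

RsaI sites (GTAC) start at positions 27, 53, 75, 96, 166.
RsaI cuts after base 2 of each site, so after positions 28, 54, 76, 97, 167.
Circular molecule, 5 cuts → 5 fragments:
  29–54 → 26 bp
  55–76 → 22 bp
  77–97 → 21 bp
  98–167 → 70 bp
  168–178 then 1–28 → 11 + 28 = 39 bp
Sorted largest to smallest: 70, 39, 26, 22, 21 bp.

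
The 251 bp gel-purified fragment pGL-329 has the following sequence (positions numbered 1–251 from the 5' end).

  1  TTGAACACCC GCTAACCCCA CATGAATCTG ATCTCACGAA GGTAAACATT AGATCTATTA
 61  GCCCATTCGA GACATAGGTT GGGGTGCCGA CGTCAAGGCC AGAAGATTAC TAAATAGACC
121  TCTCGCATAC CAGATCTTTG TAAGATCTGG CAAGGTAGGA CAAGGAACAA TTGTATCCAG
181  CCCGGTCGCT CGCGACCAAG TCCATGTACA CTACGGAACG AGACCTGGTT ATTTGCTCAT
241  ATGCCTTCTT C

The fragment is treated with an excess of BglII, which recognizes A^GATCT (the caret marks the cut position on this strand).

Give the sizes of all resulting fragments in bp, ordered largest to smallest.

108, 81, 51, 11 bp

BglII sites (AGATCT) start at positions 51, 132, 143.
BglII cuts after the first base of each site, so after positions 51, 132, 143.
Linear molecule, 3 cuts → 4 fragments:
  1–51 → 51 bp
  52–132 → 81 bp
  133–143 → 11 bp
  144–251 → 108 bp
Sorted largest to smallest: 108, 81, 51, 11 bp.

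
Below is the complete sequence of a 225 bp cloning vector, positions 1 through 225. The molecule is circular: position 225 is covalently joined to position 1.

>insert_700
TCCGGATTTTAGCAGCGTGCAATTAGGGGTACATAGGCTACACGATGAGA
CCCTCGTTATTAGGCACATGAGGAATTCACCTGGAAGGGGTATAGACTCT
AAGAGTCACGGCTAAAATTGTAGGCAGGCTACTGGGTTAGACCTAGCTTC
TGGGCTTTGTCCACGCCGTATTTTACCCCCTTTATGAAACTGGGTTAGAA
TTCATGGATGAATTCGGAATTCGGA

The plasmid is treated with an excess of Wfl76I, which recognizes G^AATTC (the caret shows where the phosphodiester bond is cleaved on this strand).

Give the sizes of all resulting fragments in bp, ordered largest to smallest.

Wfl76I sites (GAATTC) start at positions 73, 198, 210, 217.
Wfl76I cuts after the first base of each site, so after positions 73, 198, 210, 217.
Circular molecule, 4 cuts → 4 fragments:
  74–198 → 125 bp
  199–210 → 12 bp
  211–217 → 7 bp
  218–225 then 1–73 → 8 + 73 = 81 bp
Sorted largest to smallest: 125, 81, 12, 7 bp.

125, 81, 12, 7 bp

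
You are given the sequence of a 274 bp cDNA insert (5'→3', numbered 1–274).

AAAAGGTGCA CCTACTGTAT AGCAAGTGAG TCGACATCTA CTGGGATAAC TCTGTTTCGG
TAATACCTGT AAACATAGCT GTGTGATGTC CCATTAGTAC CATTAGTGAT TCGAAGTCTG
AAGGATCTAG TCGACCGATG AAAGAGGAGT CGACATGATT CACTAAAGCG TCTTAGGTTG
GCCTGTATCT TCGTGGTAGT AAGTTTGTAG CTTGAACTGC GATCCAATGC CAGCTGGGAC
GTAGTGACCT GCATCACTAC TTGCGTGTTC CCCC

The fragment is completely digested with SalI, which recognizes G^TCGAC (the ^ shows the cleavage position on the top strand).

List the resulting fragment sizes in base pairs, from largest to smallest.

SalI sites (GTCGAC) start at positions 30, 130, 149.
SalI cuts after the first base of each site, so after positions 30, 130, 149.
Linear molecule, 3 cuts → 4 fragments:
  1–30 → 30 bp
  31–130 → 100 bp
  131–149 → 19 bp
  150–274 → 125 bp
Sorted largest to smallest: 125, 100, 30, 19 bp.

125, 100, 30, 19 bp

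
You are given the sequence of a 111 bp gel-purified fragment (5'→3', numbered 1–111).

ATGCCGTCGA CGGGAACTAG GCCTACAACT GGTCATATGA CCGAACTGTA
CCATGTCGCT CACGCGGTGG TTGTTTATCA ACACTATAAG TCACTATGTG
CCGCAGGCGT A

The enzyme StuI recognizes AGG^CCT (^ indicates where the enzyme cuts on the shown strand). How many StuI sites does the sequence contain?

1

AGGCCT occurs starting at position 19.
StuI cuts at 1 site.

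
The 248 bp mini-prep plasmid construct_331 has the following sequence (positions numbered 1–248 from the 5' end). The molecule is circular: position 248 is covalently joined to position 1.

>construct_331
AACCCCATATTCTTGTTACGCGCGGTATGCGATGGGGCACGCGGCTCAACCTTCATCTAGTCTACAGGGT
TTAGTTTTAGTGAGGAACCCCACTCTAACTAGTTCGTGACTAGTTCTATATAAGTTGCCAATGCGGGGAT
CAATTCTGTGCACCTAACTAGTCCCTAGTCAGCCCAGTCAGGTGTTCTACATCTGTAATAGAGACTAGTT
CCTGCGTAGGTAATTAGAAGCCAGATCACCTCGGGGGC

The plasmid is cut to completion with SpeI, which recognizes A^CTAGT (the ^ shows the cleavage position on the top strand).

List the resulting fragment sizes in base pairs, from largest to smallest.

SpeI sites (ACTAGT) start at positions 98, 109, 157, 204.
SpeI cuts after the first base of each site, so after positions 98, 109, 157, 204.
Circular molecule, 4 cuts → 4 fragments:
  99–109 → 11 bp
  110–157 → 48 bp
  158–204 → 47 bp
  205–248 then 1–98 → 44 + 98 = 142 bp
Sorted largest to smallest: 142, 48, 47, 11 bp.

142, 48, 47, 11 bp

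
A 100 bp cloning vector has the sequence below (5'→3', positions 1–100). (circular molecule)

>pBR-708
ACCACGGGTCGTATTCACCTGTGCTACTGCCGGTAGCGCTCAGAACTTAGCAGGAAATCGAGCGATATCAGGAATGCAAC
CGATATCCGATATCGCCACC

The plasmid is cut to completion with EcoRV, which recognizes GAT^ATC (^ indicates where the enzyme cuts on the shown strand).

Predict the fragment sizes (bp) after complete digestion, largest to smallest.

75, 18, 7 bp

EcoRV sites (GATATC) start at positions 64, 82, 89.
EcoRV cuts after base 3 of each site, so after positions 66, 84, 91.
Circular molecule, 3 cuts → 3 fragments:
  67–84 → 18 bp
  85–91 → 7 bp
  92–100 then 1–66 → 9 + 66 = 75 bp
Sorted largest to smallest: 75, 18, 7 bp.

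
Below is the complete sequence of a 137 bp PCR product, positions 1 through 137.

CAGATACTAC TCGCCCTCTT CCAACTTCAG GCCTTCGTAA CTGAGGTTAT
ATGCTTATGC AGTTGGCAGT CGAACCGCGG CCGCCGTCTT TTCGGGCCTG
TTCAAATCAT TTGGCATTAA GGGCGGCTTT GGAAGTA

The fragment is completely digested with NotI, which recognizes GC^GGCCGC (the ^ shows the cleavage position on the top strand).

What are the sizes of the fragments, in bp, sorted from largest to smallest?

78, 59 bp

The NotI site (GCGGCCGC) starts at position 77.
NotI cuts after base 2 of each site, so after position 78.
Linear molecule, 1 cut → 2 fragments:
  1–78 → 78 bp
  79–137 → 59 bp
Sorted largest to smallest: 78, 59 bp.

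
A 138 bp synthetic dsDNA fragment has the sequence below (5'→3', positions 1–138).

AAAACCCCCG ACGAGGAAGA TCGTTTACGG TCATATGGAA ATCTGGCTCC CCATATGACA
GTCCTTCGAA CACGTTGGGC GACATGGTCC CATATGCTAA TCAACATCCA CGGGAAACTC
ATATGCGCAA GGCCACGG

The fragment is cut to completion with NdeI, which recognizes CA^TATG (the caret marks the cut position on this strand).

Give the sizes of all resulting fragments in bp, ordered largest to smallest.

NdeI sites (CATATG) start at positions 32, 52, 91, 120.
NdeI cuts after base 2 of each site, so after positions 33, 53, 92, 121.
Linear molecule, 4 cuts → 5 fragments:
  1–33 → 33 bp
  34–53 → 20 bp
  54–92 → 39 bp
  93–121 → 29 bp
  122–138 → 17 bp
Sorted largest to smallest: 39, 33, 29, 20, 17 bp.

39, 33, 29, 20, 17 bp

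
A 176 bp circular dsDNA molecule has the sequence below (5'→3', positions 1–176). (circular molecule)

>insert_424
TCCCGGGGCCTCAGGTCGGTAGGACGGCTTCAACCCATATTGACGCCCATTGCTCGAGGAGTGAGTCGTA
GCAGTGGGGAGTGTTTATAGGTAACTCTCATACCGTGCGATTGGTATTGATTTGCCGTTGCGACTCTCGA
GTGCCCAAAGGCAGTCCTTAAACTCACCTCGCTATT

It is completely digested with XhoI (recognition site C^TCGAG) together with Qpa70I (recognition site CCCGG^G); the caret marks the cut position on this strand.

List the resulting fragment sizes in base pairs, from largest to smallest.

XhoI sites (CTCGAG) start at positions 53, 136.
XhoI cuts after the first base of each site, so after positions 53, 136.
The Qpa70I site (CCCGGG) starts at position 2.
Qpa70I cuts after base 5 of each site (before the last base), so after position 6.
Combined cut positions: 6, 53, 136.
Circular molecule, 3 cuts → 3 fragments:
  7–53 → 47 bp
  54–136 → 83 bp
  137–176 then 1–6 → 40 + 6 = 46 bp
Sorted largest to smallest: 83, 47, 46 bp.

83, 47, 46 bp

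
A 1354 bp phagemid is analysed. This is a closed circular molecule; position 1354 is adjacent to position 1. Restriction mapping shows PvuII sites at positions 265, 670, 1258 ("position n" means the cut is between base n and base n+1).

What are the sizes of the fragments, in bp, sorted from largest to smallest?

588, 405, 361 bp

Circular molecule, 3 cuts → 3 fragments:
  670 − 265 = 405 bp
  1258 − 670 = 588 bp
  wrap: 1354 − 1258 + 265 = 361 bp
Sorted largest to smallest: 588, 405, 361 bp.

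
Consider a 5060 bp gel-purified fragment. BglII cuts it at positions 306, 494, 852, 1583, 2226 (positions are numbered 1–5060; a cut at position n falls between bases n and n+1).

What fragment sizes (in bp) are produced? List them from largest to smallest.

Linear molecule, 5 cuts → 6 fragments:
  306 − 0 = 306 bp
  494 − 306 = 188 bp
  852 − 494 = 358 bp
  1583 − 852 = 731 bp
  2226 − 1583 = 643 bp
  5060 − 2226 = 2834 bp
Sorted largest to smallest: 2834, 731, 643, 358, 306, 188 bp.

2834, 731, 643, 358, 306, 188 bp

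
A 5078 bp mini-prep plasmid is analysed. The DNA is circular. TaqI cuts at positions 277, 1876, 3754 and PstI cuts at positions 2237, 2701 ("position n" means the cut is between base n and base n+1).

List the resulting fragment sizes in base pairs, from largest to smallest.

1601, 1599, 1053, 464, 361 bp

Combined cut positions (sorted): 277, 1876, 2237, 2701, 3754.
Circular molecule, 5 cuts → 5 fragments:
  1876 − 277 = 1599 bp
  2237 − 1876 = 361 bp
  2701 − 2237 = 464 bp
  3754 − 2701 = 1053 bp
  wrap: 5078 − 3754 + 277 = 1601 bp
Sorted largest to smallest: 1601, 1599, 1053, 464, 361 bp.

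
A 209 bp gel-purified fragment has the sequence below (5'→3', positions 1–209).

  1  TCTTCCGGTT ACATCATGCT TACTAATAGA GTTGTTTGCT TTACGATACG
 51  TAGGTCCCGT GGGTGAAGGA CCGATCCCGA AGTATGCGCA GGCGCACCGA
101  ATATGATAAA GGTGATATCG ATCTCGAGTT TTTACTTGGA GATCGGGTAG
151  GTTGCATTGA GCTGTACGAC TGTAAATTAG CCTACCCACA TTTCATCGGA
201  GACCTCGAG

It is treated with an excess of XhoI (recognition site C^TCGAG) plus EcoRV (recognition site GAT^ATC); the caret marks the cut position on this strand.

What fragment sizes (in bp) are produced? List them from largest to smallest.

116, 81, 7, 5 bp

XhoI sites (CTCGAG) start at positions 123, 204.
XhoI cuts after the first base of each site, so after positions 123, 204.
The EcoRV site (GATATC) starts at position 114.
EcoRV cuts after base 3 of each site, so after position 116.
Combined cut positions: 116, 123, 204.
Linear molecule, 3 cuts → 4 fragments:
  1–116 → 116 bp
  117–123 → 7 bp
  124–204 → 81 bp
  205–209 → 5 bp
Sorted largest to smallest: 116, 81, 7, 5 bp.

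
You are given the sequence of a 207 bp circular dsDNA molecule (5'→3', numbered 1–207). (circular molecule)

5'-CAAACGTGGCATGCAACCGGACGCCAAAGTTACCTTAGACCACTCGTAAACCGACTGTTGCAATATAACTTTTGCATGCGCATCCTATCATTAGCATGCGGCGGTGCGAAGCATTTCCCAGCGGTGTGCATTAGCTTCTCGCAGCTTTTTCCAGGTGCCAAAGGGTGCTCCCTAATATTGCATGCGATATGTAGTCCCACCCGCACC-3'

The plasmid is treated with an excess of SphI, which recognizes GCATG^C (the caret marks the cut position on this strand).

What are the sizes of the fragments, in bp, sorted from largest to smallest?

86, 65, 36, 20 bp

SphI sites (GCATGC) start at positions 9, 74, 94, 180.
SphI cuts after base 5 of each site (before the last base), so after positions 13, 78, 98, 184.
Circular molecule, 4 cuts → 4 fragments:
  14–78 → 65 bp
  79–98 → 20 bp
  99–184 → 86 bp
  185–207 then 1–13 → 23 + 13 = 36 bp
Sorted largest to smallest: 86, 65, 36, 20 bp.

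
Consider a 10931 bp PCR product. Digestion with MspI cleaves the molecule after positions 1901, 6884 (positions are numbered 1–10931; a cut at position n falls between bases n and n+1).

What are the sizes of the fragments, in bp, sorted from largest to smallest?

4983, 4047, 1901 bp

Linear molecule, 2 cuts → 3 fragments:
  1901 − 0 = 1901 bp
  6884 − 1901 = 4983 bp
  10931 − 6884 = 4047 bp
Sorted largest to smallest: 4983, 4047, 1901 bp.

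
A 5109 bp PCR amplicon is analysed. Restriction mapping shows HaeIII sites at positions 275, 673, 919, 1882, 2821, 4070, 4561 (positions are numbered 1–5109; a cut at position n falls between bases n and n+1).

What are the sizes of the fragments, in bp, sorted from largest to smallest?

Linear molecule, 7 cuts → 8 fragments:
  275 − 0 = 275 bp
  673 − 275 = 398 bp
  919 − 673 = 246 bp
  1882 − 919 = 963 bp
  2821 − 1882 = 939 bp
  4070 − 2821 = 1249 bp
  4561 − 4070 = 491 bp
  5109 − 4561 = 548 bp
Sorted largest to smallest: 1249, 963, 939, 548, 491, 398, 275, 246 bp.

1249, 963, 939, 548, 491, 398, 275, 246 bp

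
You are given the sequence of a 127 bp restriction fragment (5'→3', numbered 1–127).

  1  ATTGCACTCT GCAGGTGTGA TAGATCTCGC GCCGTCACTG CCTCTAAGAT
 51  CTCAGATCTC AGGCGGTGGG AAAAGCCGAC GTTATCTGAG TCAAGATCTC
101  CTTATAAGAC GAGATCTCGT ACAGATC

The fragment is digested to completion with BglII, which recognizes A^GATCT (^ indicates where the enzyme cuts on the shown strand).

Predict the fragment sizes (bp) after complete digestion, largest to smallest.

40, 25, 22, 18, 15, 7 bp

BglII sites (AGATCT) start at positions 22, 47, 54, 94, 112.
BglII cuts after the first base of each site, so after positions 22, 47, 54, 94, 112.
Linear molecule, 5 cuts → 6 fragments:
  1–22 → 22 bp
  23–47 → 25 bp
  48–54 → 7 bp
  55–94 → 40 bp
  95–112 → 18 bp
  113–127 → 15 bp
Sorted largest to smallest: 40, 25, 22, 18, 15, 7 bp.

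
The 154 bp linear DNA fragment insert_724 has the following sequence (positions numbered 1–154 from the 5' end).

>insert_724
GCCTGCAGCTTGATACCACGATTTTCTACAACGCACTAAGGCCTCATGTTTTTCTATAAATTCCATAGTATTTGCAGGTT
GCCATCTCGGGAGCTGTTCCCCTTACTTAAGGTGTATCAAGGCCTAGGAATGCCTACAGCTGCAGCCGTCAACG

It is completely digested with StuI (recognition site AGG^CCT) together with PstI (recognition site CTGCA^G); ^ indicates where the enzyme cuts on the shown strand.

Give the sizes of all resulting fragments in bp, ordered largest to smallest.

StuI sites (AGGCCT) start at positions 39, 120.
StuI cuts after base 3 of each site, so after positions 41, 122.
PstI sites (CTGCAG) start at positions 3, 140.
PstI cuts after base 5 of each site (before the last base), so after positions 7, 144.
Combined cut positions: 7, 41, 122, 144.
Linear molecule, 4 cuts → 5 fragments:
  1–7 → 7 bp
  8–41 → 34 bp
  42–122 → 81 bp
  123–144 → 22 bp
  145–154 → 10 bp
Sorted largest to smallest: 81, 34, 22, 10, 7 bp.

81, 34, 22, 10, 7 bp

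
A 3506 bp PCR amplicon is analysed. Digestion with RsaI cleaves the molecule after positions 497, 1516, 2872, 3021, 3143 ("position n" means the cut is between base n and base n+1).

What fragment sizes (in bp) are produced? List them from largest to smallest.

1356, 1019, 497, 363, 149, 122 bp

Linear molecule, 5 cuts → 6 fragments:
  497 − 0 = 497 bp
  1516 − 497 = 1019 bp
  2872 − 1516 = 1356 bp
  3021 − 2872 = 149 bp
  3143 − 3021 = 122 bp
  3506 − 3143 = 363 bp
Sorted largest to smallest: 1356, 1019, 497, 363, 149, 122 bp.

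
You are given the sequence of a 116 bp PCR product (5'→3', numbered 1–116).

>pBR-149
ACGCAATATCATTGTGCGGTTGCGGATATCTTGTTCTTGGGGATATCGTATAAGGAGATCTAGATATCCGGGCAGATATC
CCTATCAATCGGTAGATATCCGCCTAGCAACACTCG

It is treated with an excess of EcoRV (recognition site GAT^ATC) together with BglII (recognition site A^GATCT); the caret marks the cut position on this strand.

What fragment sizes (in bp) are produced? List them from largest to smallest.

27, 20, 19, 17, 12, 12, 9 bp

EcoRV sites (GATATC) start at positions 25, 42, 63, 75, 95.
EcoRV cuts after base 3 of each site, so after positions 27, 44, 65, 77, 97.
The BglII site (AGATCT) starts at position 56.
BglII cuts after the first base of each site, so after position 56.
Combined cut positions: 27, 44, 56, 65, 77, 97.
Linear molecule, 6 cuts → 7 fragments:
  1–27 → 27 bp
  28–44 → 17 bp
  45–56 → 12 bp
  57–65 → 9 bp
  66–77 → 12 bp
  78–97 → 20 bp
  98–116 → 19 bp
Sorted largest to smallest: 27, 20, 19, 17, 12, 12, 9 bp.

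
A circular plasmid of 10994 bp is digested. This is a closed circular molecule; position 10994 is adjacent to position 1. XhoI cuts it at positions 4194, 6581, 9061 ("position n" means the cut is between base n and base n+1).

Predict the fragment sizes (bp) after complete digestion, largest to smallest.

6127, 2480, 2387 bp

Circular molecule, 3 cuts → 3 fragments:
  6581 − 4194 = 2387 bp
  9061 − 6581 = 2480 bp
  wrap: 10994 − 9061 + 4194 = 6127 bp
Sorted largest to smallest: 6127, 2480, 2387 bp.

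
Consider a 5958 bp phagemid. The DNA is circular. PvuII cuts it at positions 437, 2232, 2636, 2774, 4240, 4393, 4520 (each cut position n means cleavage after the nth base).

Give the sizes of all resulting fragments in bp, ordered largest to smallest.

Circular molecule, 7 cuts → 7 fragments:
  2232 − 437 = 1795 bp
  2636 − 2232 = 404 bp
  2774 − 2636 = 138 bp
  4240 − 2774 = 1466 bp
  4393 − 4240 = 153 bp
  4520 − 4393 = 127 bp
  wrap: 5958 − 4520 + 437 = 1875 bp
Sorted largest to smallest: 1875, 1795, 1466, 404, 153, 138, 127 bp.

1875, 1795, 1466, 404, 153, 138, 127 bp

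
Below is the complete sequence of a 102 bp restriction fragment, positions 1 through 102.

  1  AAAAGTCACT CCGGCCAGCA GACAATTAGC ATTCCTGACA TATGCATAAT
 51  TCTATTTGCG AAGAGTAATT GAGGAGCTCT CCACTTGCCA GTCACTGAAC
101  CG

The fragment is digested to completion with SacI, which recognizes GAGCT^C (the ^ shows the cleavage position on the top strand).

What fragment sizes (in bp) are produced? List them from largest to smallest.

78, 24 bp

The SacI site (GAGCTC) starts at position 74.
SacI cuts after base 5 of each site (before the last base), so after position 78.
Linear molecule, 1 cut → 2 fragments:
  1–78 → 78 bp
  79–102 → 24 bp
Sorted largest to smallest: 78, 24 bp.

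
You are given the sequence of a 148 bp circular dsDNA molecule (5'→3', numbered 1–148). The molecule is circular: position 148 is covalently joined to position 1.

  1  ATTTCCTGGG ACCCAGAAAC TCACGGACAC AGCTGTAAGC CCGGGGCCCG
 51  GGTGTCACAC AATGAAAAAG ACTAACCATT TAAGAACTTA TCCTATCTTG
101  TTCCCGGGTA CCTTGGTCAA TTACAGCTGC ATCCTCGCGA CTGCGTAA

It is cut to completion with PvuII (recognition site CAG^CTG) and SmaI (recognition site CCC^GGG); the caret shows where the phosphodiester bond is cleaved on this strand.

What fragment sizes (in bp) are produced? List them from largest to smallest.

PvuII sites (CAGCTG) start at positions 30, 124.
PvuII cuts after base 3 of each site, so after positions 32, 126.
SmaI sites (CCCGGG) start at positions 40, 47, 103.
SmaI cuts after base 3 of each site, so after positions 42, 49, 105.
Combined cut positions: 32, 42, 49, 105, 126.
Circular molecule, 5 cuts → 5 fragments:
  33–42 → 10 bp
  43–49 → 7 bp
  50–105 → 56 bp
  106–126 → 21 bp
  127–148 then 1–32 → 22 + 32 = 54 bp
Sorted largest to smallest: 56, 54, 21, 10, 7 bp.

56, 54, 21, 10, 7 bp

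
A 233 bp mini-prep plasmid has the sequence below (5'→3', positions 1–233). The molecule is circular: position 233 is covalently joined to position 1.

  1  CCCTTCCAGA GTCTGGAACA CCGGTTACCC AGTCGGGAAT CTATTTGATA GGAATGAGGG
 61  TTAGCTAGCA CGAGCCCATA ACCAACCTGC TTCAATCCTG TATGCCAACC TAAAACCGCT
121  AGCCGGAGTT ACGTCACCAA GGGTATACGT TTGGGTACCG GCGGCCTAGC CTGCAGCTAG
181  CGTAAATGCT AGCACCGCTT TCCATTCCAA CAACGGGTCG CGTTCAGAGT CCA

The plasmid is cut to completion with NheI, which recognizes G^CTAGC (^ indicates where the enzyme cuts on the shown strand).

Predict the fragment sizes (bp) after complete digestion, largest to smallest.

NheI sites (GCTAGC) start at positions 64, 118, 176, 188.
NheI cuts after the first base of each site, so after positions 64, 118, 176, 188.
Circular molecule, 4 cuts → 4 fragments:
  65–118 → 54 bp
  119–176 → 58 bp
  177–188 → 12 bp
  189–233 then 1–64 → 45 + 64 = 109 bp
Sorted largest to smallest: 109, 58, 54, 12 bp.

109, 58, 54, 12 bp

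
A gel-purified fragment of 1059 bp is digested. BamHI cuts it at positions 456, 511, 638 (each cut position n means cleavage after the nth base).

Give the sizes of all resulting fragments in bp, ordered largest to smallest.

Linear molecule, 3 cuts → 4 fragments:
  456 − 0 = 456 bp
  511 − 456 = 55 bp
  638 − 511 = 127 bp
  1059 − 638 = 421 bp
Sorted largest to smallest: 456, 421, 127, 55 bp.

456, 421, 127, 55 bp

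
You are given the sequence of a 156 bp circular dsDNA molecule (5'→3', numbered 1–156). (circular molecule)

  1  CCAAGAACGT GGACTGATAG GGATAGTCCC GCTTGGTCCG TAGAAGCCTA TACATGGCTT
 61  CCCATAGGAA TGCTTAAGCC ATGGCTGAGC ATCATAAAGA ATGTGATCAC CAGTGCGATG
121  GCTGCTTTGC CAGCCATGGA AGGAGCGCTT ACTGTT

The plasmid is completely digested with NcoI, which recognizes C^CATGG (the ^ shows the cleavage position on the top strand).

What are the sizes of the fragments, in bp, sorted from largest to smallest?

NcoI sites (CCATGG) start at positions 79, 134.
NcoI cuts after the first base of each site, so after positions 79, 134.
Circular molecule, 2 cuts → 2 fragments:
  80–134 → 55 bp
  135–156 then 1–79 → 22 + 79 = 101 bp
Sorted largest to smallest: 101, 55 bp.

101, 55 bp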